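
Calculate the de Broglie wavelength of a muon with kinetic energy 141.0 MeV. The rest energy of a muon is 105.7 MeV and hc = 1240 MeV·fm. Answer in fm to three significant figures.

λ = 5.56 fm

Total energy E = KE + m₀c² = 141.0 + 105.7 = 246.7 MeV.
(pc)² = E² − (m₀c²)² = (246.7)² − (105.7)² = 4.969 × 10⁴ MeV², so pc = 222.9 MeV.
λ = hc/(pc) = 1240 MeV·fm / 222.9 MeV = 5.56 fm.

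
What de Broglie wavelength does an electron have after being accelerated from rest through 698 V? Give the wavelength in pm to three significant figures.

λ = 46.4 pm

KE = eV = 1.602 × 10⁻¹⁹ × 698.0 = 1.118 × 10⁻¹⁶ J.
p = √(2mKE) = √(2 × 9.109 × 10⁻³¹ × 1.118 × 10⁻¹⁶) = 1.427 × 10⁻²³ kg·m/s.
λ = h/p = 6.626 × 10⁻³⁴ / 1.427 × 10⁻²³ = 4.64 × 10⁻¹¹ m = 46.4 pm.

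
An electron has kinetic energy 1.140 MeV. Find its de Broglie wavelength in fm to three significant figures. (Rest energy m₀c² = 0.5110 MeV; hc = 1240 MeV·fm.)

λ = 790 fm

Total energy E = KE + m₀c² = 1.140 + 0.5110 = 1.6510 MeV.
(pc)² = E² − (m₀c²)² = (1.6510)² − (0.5110)² = 2.465 MeV², so pc = 1.570 MeV.
λ = hc/(pc) = 1240 MeV·fm / 1.570 MeV = 790 fm.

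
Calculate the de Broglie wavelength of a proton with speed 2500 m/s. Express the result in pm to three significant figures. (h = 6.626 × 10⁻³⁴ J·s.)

p = mv = 1.673 × 10⁻²⁷ × 2500 = 4.183 × 10⁻²⁴ kg·m/s.
λ = h/p = 6.626 × 10⁻³⁴ / 4.183 × 10⁻²⁴ = 1.58 × 10⁻¹⁰ m = 158 pm.

λ = 158 pm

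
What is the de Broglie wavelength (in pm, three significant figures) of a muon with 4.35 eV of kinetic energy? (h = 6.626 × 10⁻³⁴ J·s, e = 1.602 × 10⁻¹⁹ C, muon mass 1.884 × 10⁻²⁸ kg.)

KE = 4.35 eV = 6.969 × 10⁻¹⁹ J.
p = √(2mKE) = √(2 × 1.884 × 10⁻²⁸ × 6.969 × 10⁻¹⁹) = 1.620 × 10⁻²³ kg·m/s.
λ = h/p = 6.626 × 10⁻³⁴ / 1.620 × 10⁻²³ = 4.09 × 10⁻¹¹ m = 40.9 pm.

λ = 40.9 pm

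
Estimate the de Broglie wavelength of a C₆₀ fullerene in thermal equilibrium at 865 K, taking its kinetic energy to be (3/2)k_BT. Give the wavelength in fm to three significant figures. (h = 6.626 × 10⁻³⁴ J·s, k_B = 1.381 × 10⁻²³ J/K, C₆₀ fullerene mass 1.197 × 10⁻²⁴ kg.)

λ = 3200 fm

KE = (3/2)k_BT = 1.5 × 1.381 × 10⁻²³ × 865 = 1.792 × 10⁻²⁰ J.
p = √(2mKE) = √(2 × 1.197 × 10⁻²⁴ × 1.792 × 10⁻²⁰) = 2.071 × 10⁻²² kg·m/s.
λ = h/p = 3.20 × 10⁻¹² m = 3200 fm.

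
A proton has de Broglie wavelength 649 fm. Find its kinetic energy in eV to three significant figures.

KE = 1940 eV

p = h/λ = 6.626 × 10⁻³⁴ / 6.490 × 10⁻¹³ = 1.021 × 10⁻²¹ kg·m/s.
KE = p²/(2m) = (1.021 × 10⁻²¹)² / (2 × 1.673 × 10⁻²⁷) = 3.115 × 10⁻¹⁶ J = 1940 eV.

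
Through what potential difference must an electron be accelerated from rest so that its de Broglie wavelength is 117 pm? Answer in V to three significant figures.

V = 110 V

p = h/λ = 6.626 × 10⁻³⁴ / 1.170 × 10⁻¹⁰ = 5.663 × 10⁻²⁴ kg·m/s.
KE = p²/(2m) = 1.760 × 10⁻¹⁷ J.
V = KE/e = 1.760 × 10⁻¹⁷ / (1.602 × 10⁻¹⁹) = 110 V.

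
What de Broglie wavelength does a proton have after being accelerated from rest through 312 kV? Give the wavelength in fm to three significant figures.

λ = 51.2 fm

KE = eV = 1.602 × 10⁻¹⁹ × 3.120 × 10⁵ = 4.998 × 10⁻¹⁴ J.
p = √(2mKE) = √(2 × 1.673 × 10⁻²⁷ × 4.998 × 10⁻¹⁴) = 1.293 × 10⁻²⁰ kg·m/s.
λ = h/p = 6.626 × 10⁻³⁴ / 1.293 × 10⁻²⁰ = 5.12 × 10⁻¹⁴ m = 51.2 fm.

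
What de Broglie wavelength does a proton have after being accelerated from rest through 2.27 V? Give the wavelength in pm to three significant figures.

KE = eV = 1.602 × 10⁻¹⁹ × 2.270 = 3.637 × 10⁻¹⁹ J.
p = √(2mKE) = √(2 × 1.673 × 10⁻²⁷ × 3.637 × 10⁻¹⁹) = 3.488 × 10⁻²³ kg·m/s.
λ = h/p = 6.626 × 10⁻³⁴ / 3.488 × 10⁻²³ = 1.90 × 10⁻¹¹ m = 19.0 pm.

λ = 19.0 pm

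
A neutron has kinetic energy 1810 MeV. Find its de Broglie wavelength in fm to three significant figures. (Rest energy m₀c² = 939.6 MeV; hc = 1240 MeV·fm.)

λ = 0.480 fm

Total energy E = KE + m₀c² = 1810 + 939.6 = 2749.6 MeV.
(pc)² = E² − (m₀c²)² = (2749.6)² − (939.6)² = 6.677 × 10⁶ MeV², so pc = 2584 MeV.
λ = hc/(pc) = 1240 MeV·fm / 2584 MeV = 0.480 fm.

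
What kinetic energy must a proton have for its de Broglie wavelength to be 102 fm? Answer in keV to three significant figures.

p = h/λ = 6.626 × 10⁻³⁴ / 1.020 × 10⁻¹³ = 6.496 × 10⁻²¹ kg·m/s.
KE = p²/(2m) = (6.496 × 10⁻²¹)² / (2 × 1.673 × 10⁻²⁷) = 1.261 × 10⁻¹⁴ J = 78.7 keV.

KE = 78.7 keV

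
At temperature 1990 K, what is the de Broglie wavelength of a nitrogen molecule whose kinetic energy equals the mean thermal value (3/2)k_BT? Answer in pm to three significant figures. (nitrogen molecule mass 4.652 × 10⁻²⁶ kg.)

KE = (3/2)k_BT = 1.5 × 1.381 × 10⁻²³ × 1990 = 4.122 × 10⁻²⁰ J.
p = √(2mKE) = √(2 × 4.652 × 10⁻²⁶ × 4.122 × 10⁻²⁰) = 6.193 × 10⁻²³ kg·m/s.
λ = h/p = 1.07 × 10⁻¹¹ m = 10.7 pm.

λ = 10.7 pm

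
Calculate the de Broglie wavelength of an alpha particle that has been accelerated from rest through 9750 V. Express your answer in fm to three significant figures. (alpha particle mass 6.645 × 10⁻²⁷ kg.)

KE = 2eV = 2 × 1.602 × 10⁻¹⁹ × 9750 = 3.124 × 10⁻¹⁵ J.
p = √(2mKE) = √(2 × 6.645 × 10⁻²⁷ × 3.124 × 10⁻¹⁵) = 6.443 × 10⁻²¹ kg·m/s.
λ = h/p = 6.626 × 10⁻³⁴ / 6.443 × 10⁻²¹ = 1.03 × 10⁻¹³ m = 103 fm.

λ = 103 fm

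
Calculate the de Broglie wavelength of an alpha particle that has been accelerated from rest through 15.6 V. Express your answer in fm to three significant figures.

KE = 2eV = 2 × 1.602 × 10⁻¹⁹ × 15.60 = 4.998 × 10⁻¹⁸ J.
p = √(2mKE) = √(2 × 6.645 × 10⁻²⁷ × 4.998 × 10⁻¹⁸) = 2.577 × 10⁻²² kg·m/s.
λ = h/p = 6.626 × 10⁻³⁴ / 2.577 × 10⁻²² = 2.57 × 10⁻¹² m = 2570 fm.

λ = 2570 fm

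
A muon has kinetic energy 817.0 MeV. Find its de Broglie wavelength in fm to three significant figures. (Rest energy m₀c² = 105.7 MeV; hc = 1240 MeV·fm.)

Total energy E = KE + m₀c² = 817.0 + 105.7 = 922.7 MeV.
(pc)² = E² − (m₀c²)² = (922.7)² − (105.7)² = 8.402 × 10⁵ MeV², so pc = 916.6 MeV.
λ = hc/(pc) = 1240 MeV·fm / 916.6 MeV = 1.35 fm.

λ = 1.35 fm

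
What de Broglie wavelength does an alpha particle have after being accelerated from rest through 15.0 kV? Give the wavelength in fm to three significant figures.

KE = 2eV = 2 × 1.602 × 10⁻¹⁹ × 1.500 × 10⁴ = 4.806 × 10⁻¹⁵ J.
p = √(2mKE) = √(2 × 6.645 × 10⁻²⁷ × 4.806 × 10⁻¹⁵) = 7.992 × 10⁻²¹ kg·m/s.
λ = h/p = 6.626 × 10⁻³⁴ / 7.992 × 10⁻²¹ = 8.29 × 10⁻¹⁴ m = 82.9 fm.

λ = 82.9 fm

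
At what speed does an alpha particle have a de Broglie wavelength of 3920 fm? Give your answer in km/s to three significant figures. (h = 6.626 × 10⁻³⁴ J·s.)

v = 25.4 km/s

p = h/λ = 6.626 × 10⁻³⁴ / 3.920 × 10⁻¹² = 1.690 × 10⁻²² kg·m/s.
v = p/m = 1.690 × 10⁻²² / 6.645 × 10⁻²⁷ = 2.54 × 10⁴ m/s = 25.4 km/s.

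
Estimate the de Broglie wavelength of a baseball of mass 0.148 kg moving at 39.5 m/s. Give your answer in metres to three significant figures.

p = mv = 0.148 × 39.5 = 5.846 kg·m/s.
λ = h/p = 6.626 × 10⁻³⁴ / 5.846 = 1.13 × 10⁻³⁴ m.

λ = 1.13 × 10⁻³⁴ m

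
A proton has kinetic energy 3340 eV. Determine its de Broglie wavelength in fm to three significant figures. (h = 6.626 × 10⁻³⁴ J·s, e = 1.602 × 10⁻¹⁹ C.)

λ = 495 fm

KE = 3340 eV = 5.351 × 10⁻¹⁶ J.
p = √(2mKE) = √(2 × 1.673 × 10⁻²⁷ × 5.351 × 10⁻¹⁶) = 1.338 × 10⁻²¹ kg·m/s.
λ = h/p = 6.626 × 10⁻³⁴ / 1.338 × 10⁻²¹ = 4.95 × 10⁻¹³ m = 495 fm.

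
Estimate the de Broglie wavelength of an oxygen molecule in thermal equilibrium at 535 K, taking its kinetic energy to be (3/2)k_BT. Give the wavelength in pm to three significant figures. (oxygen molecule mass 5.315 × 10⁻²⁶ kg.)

KE = (3/2)k_BT = 1.5 × 1.381 × 10⁻²³ × 535 = 1.108 × 10⁻²⁰ J.
p = √(2mKE) = √(2 × 5.315 × 10⁻²⁶ × 1.108 × 10⁻²⁰) = 3.432 × 10⁻²³ kg·m/s.
λ = h/p = 1.93 × 10⁻¹¹ m = 19.3 pm.

λ = 19.3 pm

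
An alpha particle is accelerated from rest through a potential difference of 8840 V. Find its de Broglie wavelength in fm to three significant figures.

λ = 108 fm

KE = 2eV = 2 × 1.602 × 10⁻¹⁹ × 8840 = 2.832 × 10⁻¹⁵ J.
p = √(2mKE) = √(2 × 6.645 × 10⁻²⁷ × 2.832 × 10⁻¹⁵) = 6.135 × 10⁻²¹ kg·m/s.
λ = h/p = 6.626 × 10⁻³⁴ / 6.135 × 10⁻²¹ = 1.08 × 10⁻¹³ m = 108 fm.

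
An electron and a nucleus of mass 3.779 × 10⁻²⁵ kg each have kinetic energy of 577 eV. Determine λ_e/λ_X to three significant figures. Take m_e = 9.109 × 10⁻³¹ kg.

λ_e/λ_X = 644

At fixed KE, p = √(2mKE) so λ = h/p ∝ 1/√m.
λ_e/λ_X = √(m_X/m_e) = √(3.779 × 10⁻²⁵/9.109 × 10⁻³¹) = √(4.149 × 10⁵) = 644.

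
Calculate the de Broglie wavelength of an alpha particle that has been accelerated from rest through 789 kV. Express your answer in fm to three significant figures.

KE = 2eV = 2 × 1.602 × 10⁻¹⁹ × 7.890 × 10⁵ = 2.528 × 10⁻¹³ J.
p = √(2mKE) = √(2 × 6.645 × 10⁻²⁷ × 2.528 × 10⁻¹³) = 5.796 × 10⁻²⁰ kg·m/s.
λ = h/p = 6.626 × 10⁻³⁴ / 5.796 × 10⁻²⁰ = 1.14 × 10⁻¹⁴ m = 11.4 fm.

λ = 11.4 fm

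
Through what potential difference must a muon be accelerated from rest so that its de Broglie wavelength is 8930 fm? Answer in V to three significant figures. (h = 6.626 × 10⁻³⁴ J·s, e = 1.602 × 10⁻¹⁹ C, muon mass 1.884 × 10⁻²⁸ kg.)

p = h/λ = 6.626 × 10⁻³⁴ / 8.930 × 10⁻¹² = 7.420 × 10⁻²³ kg·m/s.
KE = p²/(2m) = 1.461 × 10⁻¹⁷ J.
V = KE/e = 1.461 × 10⁻¹⁷ / (1.602 × 10⁻¹⁹) = 91.2 V.

V = 91.2 V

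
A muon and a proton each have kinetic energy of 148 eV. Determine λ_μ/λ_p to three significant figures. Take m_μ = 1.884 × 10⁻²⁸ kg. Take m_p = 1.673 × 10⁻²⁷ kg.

At fixed KE, p = √(2mKE) so λ = h/p ∝ 1/√m.
λ_μ/λ_p = √(m_p/m_μ) = √(1.673 × 10⁻²⁷/1.884 × 10⁻²⁸) = √(8.880) = 2.98.

λ_μ/λ_p = 2.98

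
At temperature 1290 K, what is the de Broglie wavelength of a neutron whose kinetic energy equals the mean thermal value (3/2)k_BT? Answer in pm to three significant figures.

λ = 70.0 pm

KE = (3/2)k_BT = 1.5 × 1.381 × 10⁻²³ × 1290 = 2.672 × 10⁻²⁰ J.
p = √(2mKE) = √(2 × 1.675 × 10⁻²⁷ × 2.672 × 10⁻²⁰) = 9.461 × 10⁻²⁴ kg·m/s.
λ = h/p = 7.00 × 10⁻¹¹ m = 70.0 pm.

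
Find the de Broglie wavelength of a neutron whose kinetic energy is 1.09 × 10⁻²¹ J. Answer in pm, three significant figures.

λ = 347 pm

p = √(2mKE) = √(2 × 1.675 × 10⁻²⁷ × 1.090 × 10⁻²¹) = 1.911 × 10⁻²⁴ kg·m/s.
λ = h/p = 6.626 × 10⁻³⁴ / 1.911 × 10⁻²⁴ = 3.47 × 10⁻¹⁰ m = 347 pm.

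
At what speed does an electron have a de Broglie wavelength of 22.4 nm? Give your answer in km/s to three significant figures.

p = h/λ = 6.626 × 10⁻³⁴ / 2.240 × 10⁻⁸ = 2.958 × 10⁻²⁶ kg·m/s.
v = p/m = 2.958 × 10⁻²⁶ / 9.109 × 10⁻³¹ = 3.25 × 10⁴ m/s = 32.5 km/s.

v = 32.5 km/s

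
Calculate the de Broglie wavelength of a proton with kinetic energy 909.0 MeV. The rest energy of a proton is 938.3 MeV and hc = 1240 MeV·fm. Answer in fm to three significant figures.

Total energy E = KE + m₀c² = 909.0 + 938.3 = 1847.3 MeV.
(pc)² = E² − (m₀c²)² = (1847.3)² − (938.3)² = 2.532 × 10⁶ MeV², so pc = 1591 MeV.
λ = hc/(pc) = 1240 MeV·fm / 1591 MeV = 0.779 fm.

λ = 0.779 fm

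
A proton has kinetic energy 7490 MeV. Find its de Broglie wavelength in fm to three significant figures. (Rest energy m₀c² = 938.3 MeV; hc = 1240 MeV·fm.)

λ = 0.148 fm

Total energy E = KE + m₀c² = 7490 + 938.3 = 8428.3 MeV.
(pc)² = E² − (m₀c²)² = (8428.3)² − (938.3)² = 7.016 × 10⁷ MeV², so pc = 8376 MeV.
λ = hc/(pc) = 1240 MeV·fm / 8376 MeV = 0.148 fm.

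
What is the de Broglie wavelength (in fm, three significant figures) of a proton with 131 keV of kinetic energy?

λ = 79.1 fm

KE = 131 keV = 2.099 × 10⁻¹⁴ J.
p = √(2mKE) = √(2 × 1.673 × 10⁻²⁷ × 2.099 × 10⁻¹⁴) = 8.380 × 10⁻²¹ kg·m/s.
λ = h/p = 6.626 × 10⁻³⁴ / 8.380 × 10⁻²¹ = 7.91 × 10⁻¹⁴ m = 79.1 fm.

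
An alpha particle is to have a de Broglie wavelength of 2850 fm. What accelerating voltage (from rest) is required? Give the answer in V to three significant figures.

V = 12.7 V

p = h/λ = 6.626 × 10⁻³⁴ / 2.850 × 10⁻¹² = 2.325 × 10⁻²² kg·m/s.
KE = p²/(2m) = 4.067 × 10⁻¹⁸ J.
V = KE/2e = 4.067 × 10⁻¹⁸ / (2 × 1.602 × 10⁻¹⁹) = 12.7 V.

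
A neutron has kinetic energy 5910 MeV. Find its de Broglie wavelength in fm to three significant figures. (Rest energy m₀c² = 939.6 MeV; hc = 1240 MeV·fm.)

Total energy E = KE + m₀c² = 5910 + 939.6 = 6849.6 MeV.
(pc)² = E² − (m₀c²)² = (6849.6)² − (939.6)² = 4.603 × 10⁷ MeV², so pc = 6785 MeV.
λ = hc/(pc) = 1240 MeV·fm / 6785 MeV = 0.183 fm.

λ = 0.183 fm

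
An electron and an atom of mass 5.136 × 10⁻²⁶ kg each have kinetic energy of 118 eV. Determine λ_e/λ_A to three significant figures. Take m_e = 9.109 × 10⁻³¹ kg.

At fixed KE, p = √(2mKE) so λ = h/p ∝ 1/√m.
λ_e/λ_A = √(m_A/m_e) = √(5.136 × 10⁻²⁶/9.109 × 10⁻³¹) = √(5.638 × 10⁴) = 237.

λ_e/λ_A = 237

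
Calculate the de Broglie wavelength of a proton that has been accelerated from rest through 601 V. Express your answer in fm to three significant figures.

KE = eV = 1.602 × 10⁻¹⁹ × 601.0 = 9.628 × 10⁻¹⁷ J.
p = √(2mKE) = √(2 × 1.673 × 10⁻²⁷ × 9.628 × 10⁻¹⁷) = 5.676 × 10⁻²² kg·m/s.
λ = h/p = 6.626 × 10⁻³⁴ / 5.676 × 10⁻²² = 1.17 × 10⁻¹² m = 1170 fm.

λ = 1170 fm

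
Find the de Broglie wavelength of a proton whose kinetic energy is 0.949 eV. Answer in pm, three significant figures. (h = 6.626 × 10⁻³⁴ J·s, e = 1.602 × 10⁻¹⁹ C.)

λ = 29.4 pm

KE = 0.949 eV = 1.520 × 10⁻¹⁹ J.
p = √(2mKE) = √(2 × 1.673 × 10⁻²⁷ × 1.520 × 10⁻¹⁹) = 2.255 × 10⁻²³ kg·m/s.
λ = h/p = 6.626 × 10⁻³⁴ / 2.255 × 10⁻²³ = 2.94 × 10⁻¹¹ m = 29.4 pm.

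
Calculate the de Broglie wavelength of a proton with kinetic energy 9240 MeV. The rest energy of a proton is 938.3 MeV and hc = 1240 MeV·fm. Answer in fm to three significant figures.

λ = 0.122 fm

Total energy E = KE + m₀c² = 9240 + 938.3 = 10178.3 MeV.
(pc)² = E² − (m₀c²)² = (10178.3)² − (938.3)² = 1.027 × 10⁸ MeV², so pc = 1.013 × 10⁴ MeV.
λ = hc/(pc) = 1240 MeV·fm / 1.013 × 10⁴ MeV = 0.122 fm.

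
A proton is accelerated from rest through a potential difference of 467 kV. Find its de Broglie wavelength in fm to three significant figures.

KE = eV = 1.602 × 10⁻¹⁹ × 4.670 × 10⁵ = 7.481 × 10⁻¹⁴ J.
p = √(2mKE) = √(2 × 1.673 × 10⁻²⁷ × 7.481 × 10⁻¹⁴) = 1.582 × 10⁻²⁰ kg·m/s.
λ = h/p = 6.626 × 10⁻³⁴ / 1.582 × 10⁻²⁰ = 4.19 × 10⁻¹⁴ m = 41.9 fm.

λ = 41.9 fm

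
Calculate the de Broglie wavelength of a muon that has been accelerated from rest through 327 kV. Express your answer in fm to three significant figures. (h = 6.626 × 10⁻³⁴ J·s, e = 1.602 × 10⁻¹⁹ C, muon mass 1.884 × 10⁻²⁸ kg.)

λ = 149 fm

KE = eV = 1.602 × 10⁻¹⁹ × 3.270 × 10⁵ = 5.239 × 10⁻¹⁴ J.
p = √(2mKE) = √(2 × 1.884 × 10⁻²⁸ × 5.239 × 10⁻¹⁴) = 4.443 × 10⁻²¹ kg·m/s.
λ = h/p = 6.626 × 10⁻³⁴ / 4.443 × 10⁻²¹ = 1.49 × 10⁻¹³ m = 149 fm.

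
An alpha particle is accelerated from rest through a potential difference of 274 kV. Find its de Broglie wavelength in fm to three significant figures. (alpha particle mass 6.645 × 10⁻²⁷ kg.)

λ = 19.4 fm

KE = 2eV = 2 × 1.602 × 10⁻¹⁹ × 2.740 × 10⁵ = 8.779 × 10⁻¹⁴ J.
p = √(2mKE) = √(2 × 6.645 × 10⁻²⁷ × 8.779 × 10⁻¹⁴) = 3.416 × 10⁻²⁰ kg·m/s.
λ = h/p = 6.626 × 10⁻³⁴ / 3.416 × 10⁻²⁰ = 1.94 × 10⁻¹⁴ m = 19.4 fm.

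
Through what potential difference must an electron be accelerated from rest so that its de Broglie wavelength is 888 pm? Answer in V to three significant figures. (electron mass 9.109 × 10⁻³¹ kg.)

V = 1.91 V

p = h/λ = 6.626 × 10⁻³⁴ / 8.880 × 10⁻¹⁰ = 7.462 × 10⁻²⁵ kg·m/s.
KE = p²/(2m) = 3.056 × 10⁻¹⁹ J.
V = KE/e = 3.056 × 10⁻¹⁹ / (1.602 × 10⁻¹⁹) = 1.91 V.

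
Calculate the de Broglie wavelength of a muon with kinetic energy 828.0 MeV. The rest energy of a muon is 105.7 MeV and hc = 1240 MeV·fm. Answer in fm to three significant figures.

Total energy E = KE + m₀c² = 828.0 + 105.7 = 933.7 MeV.
(pc)² = E² − (m₀c²)² = (933.7)² − (105.7)² = 8.606 × 10⁵ MeV², so pc = 927.7 MeV.
λ = hc/(pc) = 1240 MeV·fm / 927.7 MeV = 1.34 fm.

λ = 1.34 fm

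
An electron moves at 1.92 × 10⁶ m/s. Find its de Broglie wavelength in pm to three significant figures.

p = mv = 9.109 × 10⁻³¹ × 1.92 × 10⁶ = 1.749 × 10⁻²⁴ kg·m/s.
λ = h/p = 6.626 × 10⁻³⁴ / 1.749 × 10⁻²⁴ = 3.79 × 10⁻¹⁰ m = 379 pm.

λ = 379 pm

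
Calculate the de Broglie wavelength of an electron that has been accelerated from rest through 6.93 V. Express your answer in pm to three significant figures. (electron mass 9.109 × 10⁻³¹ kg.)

λ = 466 pm

KE = eV = 1.602 × 10⁻¹⁹ × 6.930 = 1.110 × 10⁻¹⁸ J.
p = √(2mKE) = √(2 × 9.109 × 10⁻³¹ × 1.110 × 10⁻¹⁸) = 1.422 × 10⁻²⁴ kg·m/s.
λ = h/p = 6.626 × 10⁻³⁴ / 1.422 × 10⁻²⁴ = 4.66 × 10⁻¹⁰ m = 466 pm.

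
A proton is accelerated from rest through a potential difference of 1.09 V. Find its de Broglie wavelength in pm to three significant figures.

λ = 27.4 pm

KE = eV = 1.602 × 10⁻¹⁹ × 1.090 = 1.746 × 10⁻¹⁹ J.
p = √(2mKE) = √(2 × 1.673 × 10⁻²⁷ × 1.746 × 10⁻¹⁹) = 2.417 × 10⁻²³ kg·m/s.
λ = h/p = 6.626 × 10⁻³⁴ / 2.417 × 10⁻²³ = 2.74 × 10⁻¹¹ m = 27.4 pm.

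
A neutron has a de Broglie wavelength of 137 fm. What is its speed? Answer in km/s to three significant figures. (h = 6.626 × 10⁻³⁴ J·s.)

v = 2890 km/s

p = h/λ = 6.626 × 10⁻³⁴ / 1.370 × 10⁻¹³ = 4.836 × 10⁻²¹ kg·m/s.
v = p/m = 4.836 × 10⁻²¹ / 1.675 × 10⁻²⁷ = 2.89 × 10⁶ m/s = 2890 km/s.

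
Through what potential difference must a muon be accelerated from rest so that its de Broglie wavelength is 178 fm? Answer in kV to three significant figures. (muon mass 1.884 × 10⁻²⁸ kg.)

V = 230 kV

p = h/λ = 6.626 × 10⁻³⁴ / 1.780 × 10⁻¹³ = 3.722 × 10⁻²¹ kg·m/s.
KE = p²/(2m) = 3.677 × 10⁻¹⁴ J.
V = KE/e = 3.677 × 10⁻¹⁴ / (1.602 × 10⁻¹⁹) = 230 kV.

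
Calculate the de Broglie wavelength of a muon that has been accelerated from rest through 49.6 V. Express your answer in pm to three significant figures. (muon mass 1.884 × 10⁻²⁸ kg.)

KE = eV = 1.602 × 10⁻¹⁹ × 49.60 = 7.946 × 10⁻¹⁸ J.
p = √(2mKE) = √(2 × 1.884 × 10⁻²⁸ × 7.946 × 10⁻¹⁸) = 5.472 × 10⁻²³ kg·m/s.
λ = h/p = 6.626 × 10⁻³⁴ / 5.472 × 10⁻²³ = 1.21 × 10⁻¹¹ m = 12.1 pm.

λ = 12.1 pm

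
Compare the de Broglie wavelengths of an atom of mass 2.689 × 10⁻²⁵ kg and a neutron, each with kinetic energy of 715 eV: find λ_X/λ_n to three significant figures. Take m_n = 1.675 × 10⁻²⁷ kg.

At fixed KE, p = √(2mKE) so λ = h/p ∝ 1/√m.
λ_X/λ_n = √(m_n/m_X) = √(1.675 × 10⁻²⁷/2.689 × 10⁻²⁵) = √(6.229 × 10⁻³) = 0.0789.

λ_X/λ_n = 0.0789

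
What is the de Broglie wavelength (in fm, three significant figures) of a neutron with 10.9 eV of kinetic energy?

KE = 10.9 eV = 1.746 × 10⁻¹⁸ J.
p = √(2mKE) = √(2 × 1.675 × 10⁻²⁷ × 1.746 × 10⁻¹⁸) = 7.648 × 10⁻²³ kg·m/s.
λ = h/p = 6.626 × 10⁻³⁴ / 7.648 × 10⁻²³ = 8.66 × 10⁻¹² m = 8660 fm.

λ = 8660 fm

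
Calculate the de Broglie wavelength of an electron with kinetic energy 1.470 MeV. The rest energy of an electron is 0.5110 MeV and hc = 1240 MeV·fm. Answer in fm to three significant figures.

λ = 648 fm

Total energy E = KE + m₀c² = 1.470 + 0.5110 = 1.9810 MeV.
(pc)² = E² − (m₀c²)² = (1.9810)² − (0.5110)² = 3.663 MeV², so pc = 1.914 MeV.
λ = hc/(pc) = 1240 MeV·fm / 1.914 MeV = 648 fm.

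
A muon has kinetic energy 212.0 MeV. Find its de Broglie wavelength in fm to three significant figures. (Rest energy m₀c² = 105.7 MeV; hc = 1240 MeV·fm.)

λ = 4.14 fm

Total energy E = KE + m₀c² = 212.0 + 105.7 = 317.7 MeV.
(pc)² = E² − (m₀c²)² = (317.7)² − (105.7)² = 8.976 × 10⁴ MeV², so pc = 299.6 MeV.
λ = hc/(pc) = 1240 MeV·fm / 299.6 MeV = 4.14 fm.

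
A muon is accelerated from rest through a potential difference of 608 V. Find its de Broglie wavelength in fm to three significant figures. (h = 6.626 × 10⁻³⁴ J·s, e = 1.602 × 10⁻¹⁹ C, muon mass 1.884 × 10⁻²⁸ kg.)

KE = eV = 1.602 × 10⁻¹⁹ × 608.0 = 9.740 × 10⁻¹⁷ J.
p = √(2mKE) = √(2 × 1.884 × 10⁻²⁸ × 9.740 × 10⁻¹⁷) = 1.916 × 10⁻²² kg·m/s.
λ = h/p = 6.626 × 10⁻³⁴ / 1.916 × 10⁻²² = 3.46 × 10⁻¹² m = 3460 fm.

λ = 3460 fm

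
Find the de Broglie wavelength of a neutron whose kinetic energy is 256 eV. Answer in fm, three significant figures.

KE = 256 eV = 4.101 × 10⁻¹⁷ J.
p = √(2mKE) = √(2 × 1.675 × 10⁻²⁷ × 4.101 × 10⁻¹⁷) = 3.707 × 10⁻²² kg·m/s.
λ = h/p = 6.626 × 10⁻³⁴ / 3.707 × 10⁻²² = 1.79 × 10⁻¹² m = 1790 fm.

λ = 1790 fm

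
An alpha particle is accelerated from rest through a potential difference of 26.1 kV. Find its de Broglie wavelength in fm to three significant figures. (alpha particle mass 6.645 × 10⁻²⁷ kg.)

KE = 2eV = 2 × 1.602 × 10⁻¹⁹ × 2.610 × 10⁴ = 8.362 × 10⁻¹⁵ J.
p = √(2mKE) = √(2 × 6.645 × 10⁻²⁷ × 8.362 × 10⁻¹⁵) = 1.054 × 10⁻²⁰ kg·m/s.
λ = h/p = 6.626 × 10⁻³⁴ / 1.054 × 10⁻²⁰ = 6.29 × 10⁻¹⁴ m = 62.9 fm.

λ = 62.9 fm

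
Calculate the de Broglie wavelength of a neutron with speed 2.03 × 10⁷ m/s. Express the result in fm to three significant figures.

λ = 19.5 fm

p = mv = 1.675 × 10⁻²⁷ × 2.03 × 10⁷ = 3.400 × 10⁻²⁰ kg·m/s.
λ = h/p = 6.626 × 10⁻³⁴ / 3.400 × 10⁻²⁰ = 1.95 × 10⁻¹⁴ m = 19.5 fm.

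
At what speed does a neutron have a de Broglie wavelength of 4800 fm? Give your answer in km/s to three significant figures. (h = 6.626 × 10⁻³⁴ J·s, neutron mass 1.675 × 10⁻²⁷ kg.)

v = 82.4 km/s

p = h/λ = 6.626 × 10⁻³⁴ / 4.800 × 10⁻¹² = 1.380 × 10⁻²² kg·m/s.
v = p/m = 1.380 × 10⁻²² / 1.675 × 10⁻²⁷ = 8.24 × 10⁴ m/s = 82.4 km/s.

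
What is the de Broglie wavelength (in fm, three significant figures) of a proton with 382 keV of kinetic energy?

λ = 46.3 fm

KE = 382 keV = 6.120 × 10⁻¹⁴ J.
p = √(2mKE) = √(2 × 1.673 × 10⁻²⁷ × 6.120 × 10⁻¹⁴) = 1.431 × 10⁻²⁰ kg·m/s.
λ = h/p = 6.626 × 10⁻³⁴ / 1.431 × 10⁻²⁰ = 4.63 × 10⁻¹⁴ m = 46.3 fm.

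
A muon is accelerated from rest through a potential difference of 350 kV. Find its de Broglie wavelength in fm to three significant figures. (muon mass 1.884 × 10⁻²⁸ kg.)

KE = eV = 1.602 × 10⁻¹⁹ × 3.500 × 10⁵ = 5.607 × 10⁻¹⁴ J.
p = √(2mKE) = √(2 × 1.884 × 10⁻²⁸ × 5.607 × 10⁻¹⁴) = 4.596 × 10⁻²¹ kg·m/s.
λ = h/p = 6.626 × 10⁻³⁴ / 4.596 × 10⁻²¹ = 1.44 × 10⁻¹³ m = 144 fm.

λ = 144 fm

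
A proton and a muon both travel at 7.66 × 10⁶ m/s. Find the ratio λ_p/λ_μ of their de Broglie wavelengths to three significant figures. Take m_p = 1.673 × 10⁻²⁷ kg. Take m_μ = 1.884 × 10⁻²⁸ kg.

At fixed v, p = mv so λ = h/(mv) ∝ 1/m.
λ_p/λ_μ = m_μ/m_p = 1.884 × 10⁻²⁸/1.673 × 10⁻²⁷ = 0.113.

λ_p/λ_μ = 0.113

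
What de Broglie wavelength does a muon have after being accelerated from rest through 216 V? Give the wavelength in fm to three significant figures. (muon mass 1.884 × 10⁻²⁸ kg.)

λ = 5800 fm

KE = eV = 1.602 × 10⁻¹⁹ × 216.0 = 3.460 × 10⁻¹⁷ J.
p = √(2mKE) = √(2 × 1.884 × 10⁻²⁸ × 3.460 × 10⁻¹⁷) = 1.142 × 10⁻²² kg·m/s.
λ = h/p = 6.626 × 10⁻³⁴ / 1.142 × 10⁻²² = 5.80 × 10⁻¹² m = 5800 fm.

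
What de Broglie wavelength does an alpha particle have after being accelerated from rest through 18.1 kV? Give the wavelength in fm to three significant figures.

KE = 2eV = 2 × 1.602 × 10⁻¹⁹ × 1.810 × 10⁴ = 5.799 × 10⁻¹⁵ J.
p = √(2mKE) = √(2 × 6.645 × 10⁻²⁷ × 5.799 × 10⁻¹⁵) = 8.779 × 10⁻²¹ kg·m/s.
λ = h/p = 6.626 × 10⁻³⁴ / 8.779 × 10⁻²¹ = 7.55 × 10⁻¹⁴ m = 75.5 fm.

λ = 75.5 fm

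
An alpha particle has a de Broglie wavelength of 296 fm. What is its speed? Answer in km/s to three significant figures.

p = h/λ = 6.626 × 10⁻³⁴ / 2.960 × 10⁻¹³ = 2.239 × 10⁻²¹ kg·m/s.
v = p/m = 2.239 × 10⁻²¹ / 6.645 × 10⁻²⁷ = 3.37 × 10⁵ m/s = 337 km/s.

v = 337 km/s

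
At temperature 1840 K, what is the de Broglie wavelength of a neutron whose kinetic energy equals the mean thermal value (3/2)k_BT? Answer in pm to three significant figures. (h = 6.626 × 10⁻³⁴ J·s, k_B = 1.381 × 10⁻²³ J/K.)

λ = 58.6 pm

KE = (3/2)k_BT = 1.5 × 1.381 × 10⁻²³ × 1840 = 3.812 × 10⁻²⁰ J.
p = √(2mKE) = √(2 × 1.675 × 10⁻²⁷ × 3.812 × 10⁻²⁰) = 1.130 × 10⁻²³ kg·m/s.
λ = h/p = 5.86 × 10⁻¹¹ m = 58.6 pm.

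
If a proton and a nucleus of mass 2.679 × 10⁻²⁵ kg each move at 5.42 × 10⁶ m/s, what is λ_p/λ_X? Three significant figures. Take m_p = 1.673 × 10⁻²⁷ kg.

At fixed v, p = mv so λ = h/(mv) ∝ 1/m.
λ_p/λ_X = m_X/m_p = 2.679 × 10⁻²⁵/1.673 × 10⁻²⁷ = 160.

λ_p/λ_X = 160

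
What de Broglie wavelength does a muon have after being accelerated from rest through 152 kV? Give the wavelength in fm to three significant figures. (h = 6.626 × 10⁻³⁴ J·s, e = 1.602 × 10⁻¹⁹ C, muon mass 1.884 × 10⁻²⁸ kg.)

KE = eV = 1.602 × 10⁻¹⁹ × 1.520 × 10⁵ = 2.435 × 10⁻¹⁴ J.
p = √(2mKE) = √(2 × 1.884 × 10⁻²⁸ × 2.435 × 10⁻¹⁴) = 3.029 × 10⁻²¹ kg·m/s.
λ = h/p = 6.626 × 10⁻³⁴ / 3.029 × 10⁻²¹ = 2.19 × 10⁻¹³ m = 219 fm.

λ = 219 fm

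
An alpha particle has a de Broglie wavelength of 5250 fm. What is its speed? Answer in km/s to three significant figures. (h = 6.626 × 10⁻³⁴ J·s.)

p = h/λ = 6.626 × 10⁻³⁴ / 5.250 × 10⁻¹² = 1.262 × 10⁻²² kg·m/s.
v = p/m = 1.262 × 10⁻²² / 6.645 × 10⁻²⁷ = 1.90 × 10⁴ m/s = 19.0 km/s.

v = 19.0 km/s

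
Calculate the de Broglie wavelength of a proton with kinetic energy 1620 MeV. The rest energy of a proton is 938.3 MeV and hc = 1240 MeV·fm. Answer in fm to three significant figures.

Total energy E = KE + m₀c² = 1620 + 938.3 = 2558.3 MeV.
(pc)² = E² − (m₀c²)² = (2558.3)² − (938.3)² = 5.664 × 10⁶ MeV², so pc = 2380 MeV.
λ = hc/(pc) = 1240 MeV·fm / 2380 MeV = 0.521 fm.

λ = 0.521 fm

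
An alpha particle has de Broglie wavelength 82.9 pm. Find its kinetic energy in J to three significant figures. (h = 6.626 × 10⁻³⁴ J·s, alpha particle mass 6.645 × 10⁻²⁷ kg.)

p = h/λ = 6.626 × 10⁻³⁴ / 8.290 × 10⁻¹¹ = 7.993 × 10⁻²⁴ kg·m/s.
KE = p²/(2m) = (7.993 × 10⁻²⁴)² / (2 × 6.645 × 10⁻²⁷) = 4.807 × 10⁻²¹ J = 4.81 × 10⁻²¹ J.

KE = 4.81 × 10⁻²¹ J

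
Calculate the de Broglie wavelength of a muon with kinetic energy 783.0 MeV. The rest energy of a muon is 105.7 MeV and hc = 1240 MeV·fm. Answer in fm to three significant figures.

λ = 1.41 fm

Total energy E = KE + m₀c² = 783.0 + 105.7 = 888.7 MeV.
(pc)² = E² − (m₀c²)² = (888.7)² − (105.7)² = 7.786 × 10⁵ MeV², so pc = 882.4 MeV.
λ = hc/(pc) = 1240 MeV·fm / 882.4 MeV = 1.41 fm.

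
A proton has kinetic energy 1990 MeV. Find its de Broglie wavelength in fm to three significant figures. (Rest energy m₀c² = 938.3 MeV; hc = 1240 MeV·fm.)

Total energy E = KE + m₀c² = 1990 + 938.3 = 2928.3 MeV.
(pc)² = E² − (m₀c²)² = (2928.3)² − (938.3)² = 7.695 × 10⁶ MeV², so pc = 2774 MeV.
λ = hc/(pc) = 1240 MeV·fm / 2774 MeV = 0.447 fm.

λ = 0.447 fm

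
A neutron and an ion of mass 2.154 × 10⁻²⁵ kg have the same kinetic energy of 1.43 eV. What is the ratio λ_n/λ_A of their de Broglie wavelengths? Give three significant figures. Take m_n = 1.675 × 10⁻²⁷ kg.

λ_n/λ_A = 11.3

At fixed KE, p = √(2mKE) so λ = h/p ∝ 1/√m.
λ_n/λ_A = √(m_A/m_n) = √(2.154 × 10⁻²⁵/1.675 × 10⁻²⁷) = √(128.6) = 11.3.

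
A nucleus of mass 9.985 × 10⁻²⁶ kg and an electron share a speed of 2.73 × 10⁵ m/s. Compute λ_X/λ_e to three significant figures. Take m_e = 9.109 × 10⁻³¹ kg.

λ_X/λ_e = 9.12 × 10⁻⁶

At fixed v, p = mv so λ = h/(mv) ∝ 1/m.
λ_X/λ_e = m_e/m_X = 9.109 × 10⁻³¹/9.985 × 10⁻²⁶ = 9.12 × 10⁻⁶.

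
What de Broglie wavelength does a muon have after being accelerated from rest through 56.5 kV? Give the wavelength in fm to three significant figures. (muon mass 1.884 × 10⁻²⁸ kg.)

KE = eV = 1.602 × 10⁻¹⁹ × 5.650 × 10⁴ = 9.051 × 10⁻¹⁵ J.
p = √(2mKE) = √(2 × 1.884 × 10⁻²⁸ × 9.051 × 10⁻¹⁵) = 1.847 × 10⁻²¹ kg·m/s.
λ = h/p = 6.626 × 10⁻³⁴ / 1.847 × 10⁻²¹ = 3.59 × 10⁻¹³ m = 359 fm.

λ = 359 fm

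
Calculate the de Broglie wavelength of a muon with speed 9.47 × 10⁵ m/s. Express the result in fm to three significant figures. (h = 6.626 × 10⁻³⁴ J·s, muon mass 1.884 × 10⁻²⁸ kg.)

p = mv = 1.884 × 10⁻²⁸ × 9.47 × 10⁵ = 1.784 × 10⁻²² kg·m/s.
λ = h/p = 6.626 × 10⁻³⁴ / 1.784 × 10⁻²² = 3.71 × 10⁻¹² m = 3710 fm.

λ = 3710 fm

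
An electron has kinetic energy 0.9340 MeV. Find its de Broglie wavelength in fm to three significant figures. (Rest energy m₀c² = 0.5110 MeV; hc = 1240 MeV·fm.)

Total energy E = KE + m₀c² = 0.9340 + 0.5110 = 1.4450 MeV.
(pc)² = E² − (m₀c²)² = (1.4450)² − (0.5110)² = 1.827 MeV², so pc = 1.352 MeV.
λ = hc/(pc) = 1240 MeV·fm / 1.352 MeV = 917 fm.

λ = 917 fm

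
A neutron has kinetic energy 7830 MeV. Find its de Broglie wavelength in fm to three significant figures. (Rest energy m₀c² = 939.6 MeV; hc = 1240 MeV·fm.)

λ = 0.142 fm

Total energy E = KE + m₀c² = 7830 + 939.6 = 8769.6 MeV.
(pc)² = E² − (m₀c²)² = (8769.6)² − (939.6)² = 7.602 × 10⁷ MeV², so pc = 8719 MeV.
λ = hc/(pc) = 1240 MeV·fm / 8719 MeV = 0.142 fm.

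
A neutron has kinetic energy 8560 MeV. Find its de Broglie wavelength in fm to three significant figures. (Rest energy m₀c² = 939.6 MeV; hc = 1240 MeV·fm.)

Total energy E = KE + m₀c² = 8560 + 939.6 = 9499.6 MeV.
(pc)² = E² − (m₀c²)² = (9499.6)² − (939.6)² = 8.936 × 10⁷ MeV², so pc = 9453 MeV.
λ = hc/(pc) = 1240 MeV·fm / 9453 MeV = 0.131 fm.

λ = 0.131 fm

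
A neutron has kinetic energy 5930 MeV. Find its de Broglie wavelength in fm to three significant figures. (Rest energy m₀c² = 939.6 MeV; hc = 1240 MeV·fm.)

λ = 0.182 fm

Total energy E = KE + m₀c² = 5930 + 939.6 = 6869.6 MeV.
(pc)² = E² − (m₀c²)² = (6869.6)² − (939.6)² = 4.631 × 10⁷ MeV², so pc = 6805 MeV.
λ = hc/(pc) = 1240 MeV·fm / 6805 MeV = 0.182 fm.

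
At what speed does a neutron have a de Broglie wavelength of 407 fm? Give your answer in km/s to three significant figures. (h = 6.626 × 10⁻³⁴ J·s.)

v = 972 km/s

p = h/λ = 6.626 × 10⁻³⁴ / 4.070 × 10⁻¹³ = 1.628 × 10⁻²¹ kg·m/s.
v = p/m = 1.628 × 10⁻²¹ / 1.675 × 10⁻²⁷ = 9.72 × 10⁵ m/s = 972 km/s.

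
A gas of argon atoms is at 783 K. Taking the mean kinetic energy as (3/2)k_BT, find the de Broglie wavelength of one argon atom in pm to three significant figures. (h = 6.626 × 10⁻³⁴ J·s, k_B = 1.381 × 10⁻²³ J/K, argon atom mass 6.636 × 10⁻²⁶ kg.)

λ = 14.3 pm

KE = (3/2)k_BT = 1.5 × 1.381 × 10⁻²³ × 783 = 1.622 × 10⁻²⁰ J.
p = √(2mKE) = √(2 × 6.636 × 10⁻²⁶ × 1.622 × 10⁻²⁰) = 4.640 × 10⁻²³ kg·m/s.
λ = h/p = 1.43 × 10⁻¹¹ m = 14.3 pm.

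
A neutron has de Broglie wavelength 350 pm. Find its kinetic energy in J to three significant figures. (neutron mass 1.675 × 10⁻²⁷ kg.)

p = h/λ = 6.626 × 10⁻³⁴ / 3.500 × 10⁻¹⁰ = 1.893 × 10⁻²⁴ kg·m/s.
KE = p²/(2m) = (1.893 × 10⁻²⁴)² / (2 × 1.675 × 10⁻²⁷) = 1.070 × 10⁻²¹ J = 1.07 × 10⁻²¹ J.

KE = 1.07 × 10⁻²¹ J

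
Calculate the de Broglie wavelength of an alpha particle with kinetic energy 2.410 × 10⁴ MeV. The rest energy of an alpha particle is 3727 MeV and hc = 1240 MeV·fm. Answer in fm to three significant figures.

λ = 0.0450 fm

Total energy E = KE + m₀c² = 2.410 × 10⁴ + 3727 = 27827 MeV.
(pc)² = E² − (m₀c²)² = (27827)² − (3727)² = 7.605 × 10⁸ MeV², so pc = 2.758 × 10⁴ MeV.
λ = hc/(pc) = 1240 MeV·fm / 2.758 × 10⁴ MeV = 0.0450 fm.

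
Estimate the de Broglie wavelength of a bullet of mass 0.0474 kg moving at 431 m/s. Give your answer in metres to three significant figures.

p = mv = 0.0474 × 431 = 2.043 × 10¹ kg·m/s.
λ = h/p = 6.626 × 10⁻³⁴ / 2.043 × 10¹ = 3.24 × 10⁻³⁵ m.

λ = 3.24 × 10⁻³⁵ m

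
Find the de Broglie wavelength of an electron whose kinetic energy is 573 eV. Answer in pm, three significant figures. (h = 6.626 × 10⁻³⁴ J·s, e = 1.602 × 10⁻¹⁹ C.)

KE = 573 eV = 9.179 × 10⁻¹⁷ J.
p = √(2mKE) = √(2 × 9.109 × 10⁻³¹ × 9.179 × 10⁻¹⁷) = 1.293 × 10⁻²³ kg·m/s.
λ = h/p = 6.626 × 10⁻³⁴ / 1.293 × 10⁻²³ = 5.12 × 10⁻¹¹ m = 51.2 pm.

λ = 51.2 pm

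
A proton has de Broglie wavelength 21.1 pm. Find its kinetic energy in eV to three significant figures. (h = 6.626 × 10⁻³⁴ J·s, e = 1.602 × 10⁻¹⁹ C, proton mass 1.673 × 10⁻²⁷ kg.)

p = h/λ = 6.626 × 10⁻³⁴ / 2.110 × 10⁻¹¹ = 3.140 × 10⁻²³ kg·m/s.
KE = p²/(2m) = (3.140 × 10⁻²³)² / (2 × 1.673 × 10⁻²⁷) = 2.947 × 10⁻¹⁹ J = 1.84 eV.

KE = 1.84 eV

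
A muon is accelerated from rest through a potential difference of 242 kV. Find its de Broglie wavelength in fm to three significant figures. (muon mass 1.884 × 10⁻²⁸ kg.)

λ = 173 fm

KE = eV = 1.602 × 10⁻¹⁹ × 2.420 × 10⁵ = 3.877 × 10⁻¹⁴ J.
p = √(2mKE) = √(2 × 1.884 × 10⁻²⁸ × 3.877 × 10⁻¹⁴) = 3.822 × 10⁻²¹ kg·m/s.
λ = h/p = 6.626 × 10⁻³⁴ / 3.822 × 10⁻²¹ = 1.73 × 10⁻¹³ m = 173 fm.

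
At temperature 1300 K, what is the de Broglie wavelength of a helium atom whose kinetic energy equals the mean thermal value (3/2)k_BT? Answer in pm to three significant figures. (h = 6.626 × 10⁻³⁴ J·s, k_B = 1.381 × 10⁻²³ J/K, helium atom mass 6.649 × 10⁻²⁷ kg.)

KE = (3/2)k_BT = 1.5 × 1.381 × 10⁻²³ × 1300 = 2.693 × 10⁻²⁰ J.
p = √(2mKE) = √(2 × 6.649 × 10⁻²⁷ × 2.693 × 10⁻²⁰) = 1.892 × 10⁻²³ kg·m/s.
λ = h/p = 3.50 × 10⁻¹¹ m = 35.0 pm.

λ = 35.0 pm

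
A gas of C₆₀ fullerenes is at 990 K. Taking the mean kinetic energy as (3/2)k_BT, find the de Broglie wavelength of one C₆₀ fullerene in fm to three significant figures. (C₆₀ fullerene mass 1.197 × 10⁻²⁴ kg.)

λ = 2990 fm

KE = (3/2)k_BT = 1.5 × 1.381 × 10⁻²³ × 990 = 2.051 × 10⁻²⁰ J.
p = √(2mKE) = √(2 × 1.197 × 10⁻²⁴ × 2.051 × 10⁻²⁰) = 2.216 × 10⁻²² kg·m/s.
λ = h/p = 2.99 × 10⁻¹² m = 2990 fm.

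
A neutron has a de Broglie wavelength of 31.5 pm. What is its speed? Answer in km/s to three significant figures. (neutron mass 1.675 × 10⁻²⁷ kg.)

p = h/λ = 6.626 × 10⁻³⁴ / 3.150 × 10⁻¹¹ = 2.103 × 10⁻²³ kg·m/s.
v = p/m = 2.103 × 10⁻²³ / 1.675 × 10⁻²⁷ = 1.26 × 10⁴ m/s = 12.6 km/s.

v = 12.6 km/s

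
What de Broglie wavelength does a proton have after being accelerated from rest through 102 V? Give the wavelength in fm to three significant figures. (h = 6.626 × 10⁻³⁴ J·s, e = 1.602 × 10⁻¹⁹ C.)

λ = 2830 fm

KE = eV = 1.602 × 10⁻¹⁹ × 102.0 = 1.634 × 10⁻¹⁷ J.
p = √(2mKE) = √(2 × 1.673 × 10⁻²⁷ × 1.634 × 10⁻¹⁷) = 2.338 × 10⁻²² kg·m/s.
λ = h/p = 6.626 × 10⁻³⁴ / 2.338 × 10⁻²² = 2.83 × 10⁻¹² m = 2830 fm.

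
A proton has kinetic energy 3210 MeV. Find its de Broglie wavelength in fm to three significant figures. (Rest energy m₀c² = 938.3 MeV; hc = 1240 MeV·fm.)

Total energy E = KE + m₀c² = 3210 + 938.3 = 4148.3 MeV.
(pc)² = E² − (m₀c²)² = (4148.3)² − (938.3)² = 1.633 × 10⁷ MeV², so pc = 4041 MeV.
λ = hc/(pc) = 1240 MeV·fm / 4041 MeV = 0.307 fm.

λ = 0.307 fm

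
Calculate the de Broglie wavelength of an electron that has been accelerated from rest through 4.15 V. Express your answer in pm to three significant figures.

KE = eV = 1.602 × 10⁻¹⁹ × 4.150 = 6.648 × 10⁻¹⁹ J.
p = √(2mKE) = √(2 × 9.109 × 10⁻³¹ × 6.648 × 10⁻¹⁹) = 1.101 × 10⁻²⁴ kg·m/s.
λ = h/p = 6.626 × 10⁻³⁴ / 1.101 × 10⁻²⁴ = 6.02 × 10⁻¹⁰ m = 602 pm.

λ = 602 pm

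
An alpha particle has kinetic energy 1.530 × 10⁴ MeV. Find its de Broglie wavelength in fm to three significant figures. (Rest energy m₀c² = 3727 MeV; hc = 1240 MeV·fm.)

Total energy E = KE + m₀c² = 1.530 × 10⁴ + 3727 = 19027 MeV.
(pc)² = E² − (m₀c²)² = (19027)² − (3727)² = 3.481 × 10⁸ MeV², so pc = 1.866 × 10⁴ MeV.
λ = hc/(pc) = 1240 MeV·fm / 1.866 × 10⁴ MeV = 0.0665 fm.

λ = 0.0665 fm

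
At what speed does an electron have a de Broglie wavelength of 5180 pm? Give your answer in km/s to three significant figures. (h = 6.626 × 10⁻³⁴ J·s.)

p = h/λ = 6.626 × 10⁻³⁴ / 5.180 × 10⁻⁹ = 1.279 × 10⁻²⁵ kg·m/s.
v = p/m = 1.279 × 10⁻²⁵ / 9.109 × 10⁻³¹ = 1.40 × 10⁵ m/s = 140 km/s.

v = 140 km/s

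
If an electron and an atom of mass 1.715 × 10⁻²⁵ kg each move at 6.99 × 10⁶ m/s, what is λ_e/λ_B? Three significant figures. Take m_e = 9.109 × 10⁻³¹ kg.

λ_e/λ_B = 1.88 × 10⁵

At fixed v, p = mv so λ = h/(mv) ∝ 1/m.
λ_e/λ_B = m_B/m_e = 1.715 × 10⁻²⁵/9.109 × 10⁻³¹ = 1.88 × 10⁵.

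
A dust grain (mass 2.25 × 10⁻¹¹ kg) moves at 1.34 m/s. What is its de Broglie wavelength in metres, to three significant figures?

λ = 2.20 × 10⁻²³ m

p = mv = 2.25 × 10⁻¹¹ × 1.34 = 3.015 × 10⁻¹¹ kg·m/s.
λ = h/p = 6.626 × 10⁻³⁴ / 3.015 × 10⁻¹¹ = 2.20 × 10⁻²³ m.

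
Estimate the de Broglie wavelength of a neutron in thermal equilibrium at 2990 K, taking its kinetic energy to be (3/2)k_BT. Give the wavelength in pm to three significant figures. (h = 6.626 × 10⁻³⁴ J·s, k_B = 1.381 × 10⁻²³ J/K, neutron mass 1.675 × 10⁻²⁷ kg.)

KE = (3/2)k_BT = 1.5 × 1.381 × 10⁻²³ × 2990 = 6.194 × 10⁻²⁰ J.
p = √(2mKE) = √(2 × 1.675 × 10⁻²⁷ × 6.194 × 10⁻²⁰) = 1.440 × 10⁻²³ kg·m/s.
λ = h/p = 4.60 × 10⁻¹¹ m = 46.0 pm.

λ = 46.0 pm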